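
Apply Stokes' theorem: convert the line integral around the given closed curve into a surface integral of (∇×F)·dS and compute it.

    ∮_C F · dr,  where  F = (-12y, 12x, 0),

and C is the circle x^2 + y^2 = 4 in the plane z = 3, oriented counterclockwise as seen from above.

Let S be the flat disk x^2 + y^2 ≤ 4 in the plane z = 3, with upward unit normal n̂ = ẑ. By Stokes' theorem,

    ∮_C F · dr = ∬_S (∇ × F) · n̂ dS = ∬_D (curl F)_z dA,

where D is the disk x^2 + y^2 ≤ 4.

Compute the curl of F = (-12y, 12x, 0):
    (∇ × F)_x = ∂F_z/∂y - ∂F_y/∂z = 0,
    (∇ × F)_y = ∂F_x/∂z - ∂F_z/∂x = 0,
    (∇ × F)_z = ∂F_y/∂x - ∂F_x/∂y = 24.

On z = 3, (curl F)_z = 24.

Convert to polar (x = r cos θ, y = r sin θ, dA = r dr dθ); the integrand becomes 24, so

    ∬_D (curl F)_z dA = ∫_0^{2π} ∫_0^{2} (24) · r dr dθ.

Inner (r from 0 to 2): 48.
Outer (θ from 0 to 2π): 96π.

Therefore ∮_C F · dr = 96π.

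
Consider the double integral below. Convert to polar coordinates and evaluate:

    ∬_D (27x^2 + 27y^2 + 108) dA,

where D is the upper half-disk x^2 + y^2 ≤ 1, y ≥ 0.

The region D is 0 ≤ r ≤ 1, 0 ≤ θ ≤ π in polar coordinates, where x = r cos(θ), y = r sin(θ), and dA = r dr dθ.

Under the substitution, the integrand becomes 27r^2 + 108, so

    ∬_D (27x^2 + 27y^2 + 108) dA = ∫_{0}^{π} ∫_{0}^{1} (27r^2 + 108) · r dr dθ.

Inner integral (in r): ∫_{0}^{1} (27r^2 + 108) · r dr = 243/4.

Outer integral (in θ): ∫_{0}^{π} (243/4) dθ = 243π/4.

Therefore ∬_D (27x^2 + 27y^2 + 108) dA = 243π/4.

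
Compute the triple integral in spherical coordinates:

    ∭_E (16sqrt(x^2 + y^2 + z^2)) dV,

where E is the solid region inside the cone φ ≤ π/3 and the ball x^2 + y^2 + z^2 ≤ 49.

In spherical coordinates, x = ρ sin(φ) cos(θ), y = ρ sin(φ) sin(θ), z = ρ cos(φ), and dV = ρ^2 sin(φ) dρ dφ dθ.

The integrand becomes 16ρ, so

    ∭_E (16sqrt(x^2 + y^2 + z^2)) dV = ∫_{0}^{2π} ∫_{0}^{π/3} ∫_{0}^{7} (16ρ) · ρ^2 sin(φ) dρ dφ dθ.

Inner (ρ): 9604sin(φ).
Middle (φ): 4802.
Outer (θ): 9604π.

Therefore the triple integral equals 9604π.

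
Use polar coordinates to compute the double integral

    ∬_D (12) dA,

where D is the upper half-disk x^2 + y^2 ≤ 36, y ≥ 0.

The region D is 0 ≤ r ≤ 6, 0 ≤ θ ≤ π in polar coordinates, where x = r cos(θ), y = r sin(θ), and dA = r dr dθ.

Under the substitution, the integrand becomes 12, so

    ∬_D (12) dA = ∫_{0}^{π} ∫_{0}^{6} (12) · r dr dθ.

Inner integral (in r): ∫_{0}^{6} (12) · r dr = 216.

Outer integral (in θ): ∫_{0}^{π} (216) dθ = 216π.

Therefore ∬_D (12) dA = 216π.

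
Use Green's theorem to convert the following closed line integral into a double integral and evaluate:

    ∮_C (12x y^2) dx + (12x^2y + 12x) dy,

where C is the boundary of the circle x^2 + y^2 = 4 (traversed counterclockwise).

Green's theorem converts the closed line integral into a double integral over the enclosed region D:

    ∮_C P dx + Q dy = ∬_D (∂Q/∂x - ∂P/∂y) dA.

Here P = 12x y^2, Q = 12x^2y + 12x, so

    ∂Q/∂x = 24x y + 12,    ∂P/∂y = 24x y,
    ∂Q/∂x - ∂P/∂y = 12.

D is the region x^2 + y^2 ≤ 4. Evaluating the double integral:

In polar coordinates (x = r cos θ, y = r sin θ, dA = r dr dθ) the integrand becomes 12, so

    ∬_D (12) dA = ∫_0^{2π} ∫_0^{2} (12) · r dr dθ.

Inner (r from 0 to 2): 24.
Outer (θ from 0 to 2π): 48π.

Therefore ∮_C P dx + Q dy = 48π.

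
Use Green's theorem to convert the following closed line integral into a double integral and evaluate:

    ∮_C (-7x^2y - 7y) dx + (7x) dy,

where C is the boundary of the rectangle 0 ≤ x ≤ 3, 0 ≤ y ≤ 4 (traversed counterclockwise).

Green's theorem converts the closed line integral into a double integral over the enclosed region D:

    ∮_C P dx + Q dy = ∬_D (∂Q/∂x - ∂P/∂y) dA.

Here P = -7x^2y - 7y, Q = 7x, so

    ∂Q/∂x = 7,    ∂P/∂y = -7x^2 - 7,
    ∂Q/∂x - ∂P/∂y = 7x^2 + 14.

D is the region 0 ≤ x ≤ 3, 0 ≤ y ≤ 4. Evaluating the double integral:

    ∬_D (7x^2 + 14) dA = ∫_0^{3} ∫_0^{4} (7x^2 + 14) dy dx.

Inner (y from 0 to 4): 28x^2 + 56.
Outer (x from 0 to 3): 420.

Therefore ∮_C P dx + Q dy = 420.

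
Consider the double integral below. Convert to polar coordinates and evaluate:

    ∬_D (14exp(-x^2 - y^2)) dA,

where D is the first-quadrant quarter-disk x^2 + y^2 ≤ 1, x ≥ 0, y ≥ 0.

The region D is 0 ≤ r ≤ 1, 0 ≤ θ ≤ π/2 in polar coordinates, where x = r cos(θ), y = r sin(θ), and dA = r dr dθ.

Under the substitution, the integrand becomes 14exp(-r^2), so

    ∬_D (14exp(-x^2 - y^2)) dA = ∫_{0}^{π/2} ∫_{0}^{1} (14exp(-r^2)) · r dr dθ.

Inner integral (in r): ∫_{0}^{1} (14exp(-r^2)) · r dr = 7 - 7exp(-1).

Outer integral (in θ): ∫_{0}^{π/2} (7 - 7exp(-1)) dθ = -7π (1 - e)exp(-1)/2.

Therefore ∬_D (14exp(-x^2 - y^2)) dA = -7π (1 - e)exp(-1)/2.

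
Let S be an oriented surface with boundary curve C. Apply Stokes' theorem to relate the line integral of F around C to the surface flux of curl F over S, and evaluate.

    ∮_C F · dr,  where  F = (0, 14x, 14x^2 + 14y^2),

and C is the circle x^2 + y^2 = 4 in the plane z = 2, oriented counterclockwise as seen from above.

Let S be the flat disk x^2 + y^2 ≤ 4 in the plane z = 2, with upward unit normal n̂ = ẑ. By Stokes' theorem,

    ∮_C F · dr = ∬_S (∇ × F) · n̂ dS = ∬_D (curl F)_z dA,

where D is the disk x^2 + y^2 ≤ 4.

Compute the curl of F = (0, 14x, 14x^2 + 14y^2):
    (∇ × F)_x = ∂F_z/∂y - ∂F_y/∂z = 28y,
    (∇ × F)_y = ∂F_x/∂z - ∂F_z/∂x = -28x,
    (∇ × F)_z = ∂F_y/∂x - ∂F_x/∂y = 14.

On z = 2, (curl F)_z = 14.

Convert to polar (x = r cos θ, y = r sin θ, dA = r dr dθ); the integrand becomes 14, so

    ∬_D (curl F)_z dA = ∫_0^{2π} ∫_0^{2} (14) · r dr dθ.

Inner (r from 0 to 2): 28.
Outer (θ from 0 to 2π): 56π.

Therefore ∮_C F · dr = 56π.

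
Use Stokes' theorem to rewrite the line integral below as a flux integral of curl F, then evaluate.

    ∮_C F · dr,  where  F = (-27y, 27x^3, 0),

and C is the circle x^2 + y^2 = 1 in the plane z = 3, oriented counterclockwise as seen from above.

Let S be the flat disk x^2 + y^2 ≤ 1 in the plane z = 3, with upward unit normal n̂ = ẑ. By Stokes' theorem,

    ∮_C F · dr = ∬_S (∇ × F) · n̂ dS = ∬_D (curl F)_z dA,

where D is the disk x^2 + y^2 ≤ 1.

Compute the curl of F = (-27y, 27x^3, 0):
    (∇ × F)_x = ∂F_z/∂y - ∂F_y/∂z = 0,
    (∇ × F)_y = ∂F_x/∂z - ∂F_z/∂x = 0,
    (∇ × F)_z = ∂F_y/∂x - ∂F_x/∂y = 81x^2 + 27.

On z = 3, (curl F)_z = 81x^2 + 27.

Convert to polar (x = r cos θ, y = r sin θ, dA = r dr dθ); the integrand becomes 81r^2cos(θ)^2 + 27, so

    ∬_D (curl F)_z dA = ∫_0^{2π} ∫_0^{1} (81r^2cos(θ)^2 + 27) · r dr dθ.

Inner (r from 0 to 1): 81cos(θ)^2/4 + 27/2.
Outer (θ from 0 to 2π): 189π/4.

Therefore ∮_C F · dr = 189π/4.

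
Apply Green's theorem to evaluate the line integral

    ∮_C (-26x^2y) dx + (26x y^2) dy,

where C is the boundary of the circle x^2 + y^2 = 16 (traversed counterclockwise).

Green's theorem converts the closed line integral into a double integral over the enclosed region D:

    ∮_C P dx + Q dy = ∬_D (∂Q/∂x - ∂P/∂y) dA.

Here P = -26x^2y, Q = 26x y^2, so

    ∂Q/∂x = 26y^2,    ∂P/∂y = -26x^2,
    ∂Q/∂x - ∂P/∂y = 26x^2 + 26y^2.

D is the region x^2 + y^2 ≤ 16. Evaluating the double integral:

In polar coordinates (x = r cos θ, y = r sin θ, dA = r dr dθ) the integrand becomes 26r^2, so

    ∬_D (26x^2 + 26y^2) dA = ∫_0^{2π} ∫_0^{4} (26r^2) · r dr dθ.

Inner (r from 0 to 4): 1664.
Outer (θ from 0 to 2π): 3328π.

Therefore ∮_C P dx + Q dy = 3328π.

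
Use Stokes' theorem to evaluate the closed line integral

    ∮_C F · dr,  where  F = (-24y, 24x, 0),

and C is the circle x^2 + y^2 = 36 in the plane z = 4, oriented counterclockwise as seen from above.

Let S be the flat disk x^2 + y^2 ≤ 36 in the plane z = 4, with upward unit normal n̂ = ẑ. By Stokes' theorem,

    ∮_C F · dr = ∬_S (∇ × F) · n̂ dS = ∬_D (curl F)_z dA,

where D is the disk x^2 + y^2 ≤ 36.

Compute the curl of F = (-24y, 24x, 0):
    (∇ × F)_x = ∂F_z/∂y - ∂F_y/∂z = 0,
    (∇ × F)_y = ∂F_x/∂z - ∂F_z/∂x = 0,
    (∇ × F)_z = ∂F_y/∂x - ∂F_x/∂y = 48.

On z = 4, (curl F)_z = 48.

Convert to polar (x = r cos θ, y = r sin θ, dA = r dr dθ); the integrand becomes 48, so

    ∬_D (curl F)_z dA = ∫_0^{2π} ∫_0^{6} (48) · r dr dθ.

Inner (r from 0 to 6): 864.
Outer (θ from 0 to 2π): 1728π.

Therefore ∮_C F · dr = 1728π.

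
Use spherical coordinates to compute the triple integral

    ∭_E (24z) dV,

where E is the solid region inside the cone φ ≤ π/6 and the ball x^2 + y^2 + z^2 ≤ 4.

In spherical coordinates, x = ρ sin(φ) cos(θ), y = ρ sin(φ) sin(θ), z = ρ cos(φ), and dV = ρ^2 sin(φ) dρ dφ dθ.

The integrand becomes 24ρ cos(φ), so

    ∭_E (24z) dV = ∫_{0}^{2π} ∫_{0}^{π/6} ∫_{0}^{2} (24ρ cos(φ)) · ρ^2 sin(φ) dρ dφ dθ.

Inner (ρ): 48sin(2φ).
Middle (φ): 12.
Outer (θ): 24π.

Therefore the triple integral equals 24π.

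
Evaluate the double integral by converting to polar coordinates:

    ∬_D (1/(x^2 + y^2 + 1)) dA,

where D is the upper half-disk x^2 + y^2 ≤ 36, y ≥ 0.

The region D is 0 ≤ r ≤ 6, 0 ≤ θ ≤ π in polar coordinates, where x = r cos(θ), y = r sin(θ), and dA = r dr dθ.

Under the substitution, the integrand becomes 1/(r^2 + 1), so

    ∬_D (1/(x^2 + y^2 + 1)) dA = ∫_{0}^{π} ∫_{0}^{6} (1/(r^2 + 1)) · r dr dθ.

Inner integral (in r): ∫_{0}^{6} (1/(r^2 + 1)) · r dr = log(37)/2.

Outer integral (in θ): ∫_{0}^{π} (log(37)/2) dθ = π log(37)/2.

Therefore ∬_D (1/(x^2 + y^2 + 1)) dA = π log(37)/2.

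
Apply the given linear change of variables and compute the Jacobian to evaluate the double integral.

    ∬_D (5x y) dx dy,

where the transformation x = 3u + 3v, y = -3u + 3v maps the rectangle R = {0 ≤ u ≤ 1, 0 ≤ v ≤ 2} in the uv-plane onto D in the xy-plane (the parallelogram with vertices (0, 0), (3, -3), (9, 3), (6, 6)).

Compute the Jacobian determinant of (x, y) with respect to (u, v):

    ∂(x,y)/∂(u,v) = | 3  3 | = (3)(3) - (3)(-3) = 18.
                   | -3  3 |

Its absolute value is |J| = 18 (the area scaling factor).

Substituting x = 3u + 3v, y = -3u + 3v into the integrand,

    5x y → -45u^2 + 45v^2,

so the integral becomes

    ∬_R (-45u^2 + 45v^2) · |J| du dv = ∫_0^1 ∫_0^2 (-810u^2 + 810v^2) dv du.

Inner (v): 2160 - 1620u^2.
Outer (u): 1620.

Therefore ∬_D (5x y) dx dy = 1620.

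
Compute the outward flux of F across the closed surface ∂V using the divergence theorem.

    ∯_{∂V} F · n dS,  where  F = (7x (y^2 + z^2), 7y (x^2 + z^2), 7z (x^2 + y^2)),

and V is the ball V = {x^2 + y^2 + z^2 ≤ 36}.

By the divergence theorem,

    ∯_{∂V} F · n dS = ∭_V (∇ · F) dV.

Compute the divergence:
    ∇ · F = ∂F_x/∂x + ∂F_y/∂y + ∂F_z/∂z = 7y^2 + 7z^2 + 7x^2 + 7z^2 + 7x^2 + 7y^2 = 14x^2 + 14y^2 + 14z^2.

In spherical coordinates, x = ρ sin(φ) cos(θ), y = ρ sin(φ) sin(θ), z = ρ cos(φ), dV = ρ^2 sin(φ) dρ dφ dθ, with 0 ≤ ρ ≤ 6, 0 ≤ φ ≤ π, 0 ≤ θ ≤ 2π.

The integrand, after substitution and multiplying by the volume element, becomes (14ρ^2) · ρ^2 sin(φ), so

    ∭_V (∇·F) dV = ∫_0^{2π} ∫_0^{π} ∫_0^{6} (14ρ^2) · ρ^2 sin(φ) dρ dφ dθ.

Inner (ρ from 0 to 6): 108864sin(φ)/5.
Middle (φ from 0 to π): 217728/5.
Outer (θ from 0 to 2π): 435456π/5.

Therefore ∯_{∂V} F · n dS = 435456π/5.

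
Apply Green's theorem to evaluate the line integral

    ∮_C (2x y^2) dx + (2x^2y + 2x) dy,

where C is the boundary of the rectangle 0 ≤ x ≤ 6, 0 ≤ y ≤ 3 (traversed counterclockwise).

Green's theorem converts the closed line integral into a double integral over the enclosed region D:

    ∮_C P dx + Q dy = ∬_D (∂Q/∂x - ∂P/∂y) dA.

Here P = 2x y^2, Q = 2x^2y + 2x, so

    ∂Q/∂x = 4x y + 2,    ∂P/∂y = 4x y,
    ∂Q/∂x - ∂P/∂y = 2.

D is the region 0 ≤ x ≤ 6, 0 ≤ y ≤ 3. Evaluating the double integral:

    ∬_D (2) dA = ∫_0^{6} ∫_0^{3} (2) dy dx.

Inner (y from 0 to 3): 6.
Outer (x from 0 to 6): 36.

Therefore ∮_C P dx + Q dy = 36.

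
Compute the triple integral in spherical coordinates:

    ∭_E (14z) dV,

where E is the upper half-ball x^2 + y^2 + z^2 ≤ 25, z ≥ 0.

In spherical coordinates, x = ρ sin(φ) cos(θ), y = ρ sin(φ) sin(θ), z = ρ cos(φ), and dV = ρ^2 sin(φ) dρ dφ dθ.

The integrand becomes 14ρ cos(φ), so

    ∭_E (14z) dV = ∫_{0}^{2π} ∫_{0}^{π/2} ∫_{0}^{5} (14ρ cos(φ)) · ρ^2 sin(φ) dρ dφ dθ.

Inner (ρ): 4375sin(2φ)/4.
Middle (φ): 4375/4.
Outer (θ): 4375π/2.

Therefore the triple integral equals 4375π/2.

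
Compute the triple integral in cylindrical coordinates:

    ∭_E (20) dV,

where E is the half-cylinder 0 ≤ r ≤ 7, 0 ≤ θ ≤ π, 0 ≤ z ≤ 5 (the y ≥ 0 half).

In cylindrical coordinates, x = r cos(θ), y = r sin(θ), z = z, and dV = r dr dθ dz.

The integrand becomes 20, so

    ∭_E (20) dV = ∫_{0}^{π} ∫_{0}^{7} ∫_{0}^{5} (20) · r dz dr dθ.

Inner (z): 100r.
Middle (r from 0 to 7): 2450.
Outer (θ): 2450π.

Therefore the triple integral equals 2450π.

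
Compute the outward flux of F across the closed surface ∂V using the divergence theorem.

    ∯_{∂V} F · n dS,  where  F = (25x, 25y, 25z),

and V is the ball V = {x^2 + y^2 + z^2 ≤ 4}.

By the divergence theorem,

    ∯_{∂V} F · n dS = ∭_V (∇ · F) dV.

Compute the divergence:
    ∇ · F = ∂F_x/∂x + ∂F_y/∂y + ∂F_z/∂z = 25 + 25 + 25 = 75.

In spherical coordinates, x = ρ sin(φ) cos(θ), y = ρ sin(φ) sin(θ), z = ρ cos(φ), dV = ρ^2 sin(φ) dρ dφ dθ, with 0 ≤ ρ ≤ 2, 0 ≤ φ ≤ π, 0 ≤ θ ≤ 2π.

The integrand, after substitution and multiplying by the volume element, becomes (75) · ρ^2 sin(φ), so

    ∭_V (∇·F) dV = ∫_0^{2π} ∫_0^{π} ∫_0^{2} (75) · ρ^2 sin(φ) dρ dφ dθ.

Inner (ρ from 0 to 2): 200sin(φ).
Middle (φ from 0 to π): 400.
Outer (θ from 0 to 2π): 800π.

Therefore ∯_{∂V} F · n dS = 800π.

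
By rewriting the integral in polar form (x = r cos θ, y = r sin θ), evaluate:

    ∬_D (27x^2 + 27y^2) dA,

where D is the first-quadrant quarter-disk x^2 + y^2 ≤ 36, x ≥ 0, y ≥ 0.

The region D is 0 ≤ r ≤ 6, 0 ≤ θ ≤ π/2 in polar coordinates, where x = r cos(θ), y = r sin(θ), and dA = r dr dθ.

Under the substitution, the integrand becomes 27r^2, so

    ∬_D (27x^2 + 27y^2) dA = ∫_{0}^{π/2} ∫_{0}^{6} (27r^2) · r dr dθ.

Inner integral (in r): ∫_{0}^{6} (27r^2) · r dr = 8748.

Outer integral (in θ): ∫_{0}^{π/2} (8748) dθ = 4374π.

Therefore ∬_D (27x^2 + 27y^2) dA = 4374π.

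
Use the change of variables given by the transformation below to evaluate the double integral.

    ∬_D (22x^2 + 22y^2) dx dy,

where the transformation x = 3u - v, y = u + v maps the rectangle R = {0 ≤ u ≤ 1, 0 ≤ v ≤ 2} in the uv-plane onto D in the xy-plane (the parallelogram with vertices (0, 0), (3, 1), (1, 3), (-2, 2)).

Compute the Jacobian determinant of (x, y) with respect to (u, v):

    ∂(x,y)/∂(u,v) = | 3  -1 | = (3)(1) - (-1)(1) = 4.
                   | 1  1 |

Its absolute value is |J| = 4 (the area scaling factor).

Substituting x = 3u - v, y = u + v into the integrand,

    22x^2 + 22y^2 → 220u^2 - 88u v + 44v^2,

so the integral becomes

    ∬_R (220u^2 - 88u v + 44v^2) · |J| du dv = ∫_0^1 ∫_0^2 (880u^2 - 352u v + 176v^2) dv du.

Inner (v): 1760u^2 - 704u + 1408/3.
Outer (u): 704.

Therefore ∬_D (22x^2 + 22y^2) dx dy = 704.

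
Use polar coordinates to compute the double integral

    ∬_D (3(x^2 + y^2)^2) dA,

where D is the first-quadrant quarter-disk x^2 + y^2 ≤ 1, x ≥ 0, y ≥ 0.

The region D is 0 ≤ r ≤ 1, 0 ≤ θ ≤ π/2 in polar coordinates, where x = r cos(θ), y = r sin(θ), and dA = r dr dθ.

Under the substitution, the integrand becomes 3r^4, so

    ∬_D (3(x^2 + y^2)^2) dA = ∫_{0}^{π/2} ∫_{0}^{1} (3r^4) · r dr dθ.

Inner integral (in r): ∫_{0}^{1} (3r^4) · r dr = 1/2.

Outer integral (in θ): ∫_{0}^{π/2} (1/2) dθ = π/4.

Therefore ∬_D (3(x^2 + y^2)^2) dA = π/4.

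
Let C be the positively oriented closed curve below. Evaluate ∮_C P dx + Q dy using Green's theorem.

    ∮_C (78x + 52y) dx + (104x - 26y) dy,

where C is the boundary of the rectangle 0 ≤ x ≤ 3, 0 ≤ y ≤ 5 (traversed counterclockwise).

Green's theorem converts the closed line integral into a double integral over the enclosed region D:

    ∮_C P dx + Q dy = ∬_D (∂Q/∂x - ∂P/∂y) dA.

Here P = 78x + 52y, Q = 104x - 26y, so

    ∂Q/∂x = 104,    ∂P/∂y = 52,
    ∂Q/∂x - ∂P/∂y = 52.

D is the region 0 ≤ x ≤ 3, 0 ≤ y ≤ 5. Evaluating the double integral:

    ∬_D (52) dA = ∫_0^{3} ∫_0^{5} (52) dy dx.

Inner (y from 0 to 5): 260.
Outer (x from 0 to 3): 780.

Therefore ∮_C P dx + Q dy = 780.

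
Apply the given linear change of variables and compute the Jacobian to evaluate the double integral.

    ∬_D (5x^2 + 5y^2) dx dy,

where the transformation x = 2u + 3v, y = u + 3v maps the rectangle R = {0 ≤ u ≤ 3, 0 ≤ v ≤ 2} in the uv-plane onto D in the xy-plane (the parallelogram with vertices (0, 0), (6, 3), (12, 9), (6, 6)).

Compute the Jacobian determinant of (x, y) with respect to (u, v):

    ∂(x,y)/∂(u,v) = | 2  3 | = (2)(3) - (3)(1) = 3.
                   | 1  3 |

Its absolute value is |J| = 3 (the area scaling factor).

Substituting x = 2u + 3v, y = u + 3v into the integrand,

    5x^2 + 5y^2 → 25u^2 + 90u v + 90v^2,

so the integral becomes

    ∬_R (25u^2 + 90u v + 90v^2) · |J| du dv = ∫_0^3 ∫_0^2 (75u^2 + 270u v + 270v^2) dv du.

Inner (v): 150u^2 + 540u + 720.
Outer (u): 5940.

Therefore ∬_D (5x^2 + 5y^2) dx dy = 5940.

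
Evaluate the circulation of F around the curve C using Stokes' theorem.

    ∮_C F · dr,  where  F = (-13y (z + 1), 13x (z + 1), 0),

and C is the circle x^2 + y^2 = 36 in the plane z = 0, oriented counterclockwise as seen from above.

Let S be the flat disk x^2 + y^2 ≤ 36 in the plane z = 0, with upward unit normal n̂ = ẑ. By Stokes' theorem,

    ∮_C F · dr = ∬_S (∇ × F) · n̂ dS = ∬_D (curl F)_z dA,

where D is the disk x^2 + y^2 ≤ 36.

Compute the curl of F = (-13y (z + 1), 13x (z + 1), 0):
    (∇ × F)_x = ∂F_z/∂y - ∂F_y/∂z = -13x,
    (∇ × F)_y = ∂F_x/∂z - ∂F_z/∂x = -13y,
    (∇ × F)_z = ∂F_y/∂x - ∂F_x/∂y = 26z + 26.

On z = 0, (curl F)_z = 26.

Convert to polar (x = r cos θ, y = r sin θ, dA = r dr dθ); the integrand becomes 26, so

    ∬_D (curl F)_z dA = ∫_0^{2π} ∫_0^{6} (26) · r dr dθ.

Inner (r from 0 to 6): 468.
Outer (θ from 0 to 2π): 936π.

Therefore ∮_C F · dr = 936π.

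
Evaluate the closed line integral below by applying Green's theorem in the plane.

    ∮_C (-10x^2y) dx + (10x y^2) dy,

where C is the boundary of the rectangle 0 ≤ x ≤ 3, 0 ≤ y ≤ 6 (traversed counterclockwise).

Green's theorem converts the closed line integral into a double integral over the enclosed region D:

    ∮_C P dx + Q dy = ∬_D (∂Q/∂x - ∂P/∂y) dA.

Here P = -10x^2y, Q = 10x y^2, so

    ∂Q/∂x = 10y^2,    ∂P/∂y = -10x^2,
    ∂Q/∂x - ∂P/∂y = 10x^2 + 10y^2.

D is the region 0 ≤ x ≤ 3, 0 ≤ y ≤ 6. Evaluating the double integral:

    ∬_D (10x^2 + 10y^2) dA = ∫_0^{3} ∫_0^{6} (10x^2 + 10y^2) dy dx.

Inner (y from 0 to 6): 60x^2 + 720.
Outer (x from 0 to 3): 2700.

Therefore ∮_C P dx + Q dy = 2700.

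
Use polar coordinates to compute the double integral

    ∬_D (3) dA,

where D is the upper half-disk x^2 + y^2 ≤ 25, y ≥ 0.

The region D is 0 ≤ r ≤ 5, 0 ≤ θ ≤ π in polar coordinates, where x = r cos(θ), y = r sin(θ), and dA = r dr dθ.

Under the substitution, the integrand becomes 3, so

    ∬_D (3) dA = ∫_{0}^{π} ∫_{0}^{5} (3) · r dr dθ.

Inner integral (in r): ∫_{0}^{5} (3) · r dr = 75/2.

Outer integral (in θ): ∫_{0}^{π} (75/2) dθ = 75π/2.

Therefore ∬_D (3) dA = 75π/2.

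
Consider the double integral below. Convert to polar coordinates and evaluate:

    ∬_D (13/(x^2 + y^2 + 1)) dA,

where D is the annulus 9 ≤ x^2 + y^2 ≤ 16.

The region D is 3 ≤ r ≤ 4, 0 ≤ θ ≤ 2π in polar coordinates, where x = r cos(θ), y = r sin(θ), and dA = r dr dθ.

Under the substitution, the integrand becomes 13/(r^2 + 1), so

    ∬_D (13/(x^2 + y^2 + 1)) dA = ∫_{0}^{2π} ∫_{3}^{4} (13/(r^2 + 1)) · r dr dθ.

Inner integral (in r): ∫_{3}^{4} (13/(r^2 + 1)) · r dr = log(24137569sqrt(170)/10000000).

Outer integral (in θ): ∫_{0}^{2π} (log(24137569sqrt(170)/10000000)) dθ = log((24137569sqrt(170)/10000000)^(2π)).

Therefore ∬_D (13/(x^2 + y^2 + 1)) dA = log((24137569sqrt(170)/10000000)^(2π)).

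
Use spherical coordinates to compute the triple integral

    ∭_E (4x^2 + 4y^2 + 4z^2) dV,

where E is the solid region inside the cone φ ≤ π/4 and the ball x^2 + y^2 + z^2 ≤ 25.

In spherical coordinates, x = ρ sin(φ) cos(θ), y = ρ sin(φ) sin(θ), z = ρ cos(φ), and dV = ρ^2 sin(φ) dρ dφ dθ.

The integrand becomes 4ρ^2, so

    ∭_E (4x^2 + 4y^2 + 4z^2) dV = ∫_{0}^{2π} ∫_{0}^{π/4} ∫_{0}^{5} (4ρ^2) · ρ^2 sin(φ) dρ dφ dθ.

Inner (ρ): 2500sin(φ).
Middle (φ): 2500 - 1250sqrt(2).
Outer (θ): 2500π (2 - sqrt(2)).

Therefore the triple integral equals 2500π (2 - sqrt(2)).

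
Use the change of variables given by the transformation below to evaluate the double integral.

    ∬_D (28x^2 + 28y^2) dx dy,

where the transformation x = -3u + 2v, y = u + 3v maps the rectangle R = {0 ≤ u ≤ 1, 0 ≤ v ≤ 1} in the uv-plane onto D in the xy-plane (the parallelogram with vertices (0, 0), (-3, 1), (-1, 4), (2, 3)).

Compute the Jacobian determinant of (x, y) with respect to (u, v):

    ∂(x,y)/∂(u,v) = | -3  2 | = (-3)(3) - (2)(1) = -11.
                   | 1  3 |

Its absolute value is |J| = 11 (the area scaling factor).

Substituting x = -3u + 2v, y = u + 3v into the integrand,

    28x^2 + 28y^2 → 280u^2 - 168u v + 364v^2,

so the integral becomes

    ∬_R (280u^2 - 168u v + 364v^2) · |J| du dv = ∫_0^1 ∫_0^1 (3080u^2 - 1848u v + 4004v^2) dv du.

Inner (v): 3080u^2 - 924u + 4004/3.
Outer (u): 5698/3.

Therefore ∬_D (28x^2 + 28y^2) dx dy = 5698/3.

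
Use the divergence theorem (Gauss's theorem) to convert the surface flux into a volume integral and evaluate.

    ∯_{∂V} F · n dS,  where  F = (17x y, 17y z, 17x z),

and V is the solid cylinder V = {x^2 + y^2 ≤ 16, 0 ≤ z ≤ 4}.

By the divergence theorem,

    ∯_{∂V} F · n dS = ∭_V (∇ · F) dV.

Compute the divergence:
    ∇ · F = ∂F_x/∂x + ∂F_y/∂y + ∂F_z/∂z = 17y + 17z + 17x = 17x + 17y + 17z.

In cylindrical coordinates, x = r cos(θ), y = r sin(θ), z = z, dV = r dr dθ dz, with 0 ≤ r ≤ 4, 0 ≤ θ ≤ 2π, 0 ≤ z ≤ 4.

The integrand, after substitution and multiplying by the volume element, becomes (17sqrt(2)r sin(θ + π/4) + 17z) · r, so

    ∭_V (∇·F) dV = ∫_0^{2π} ∫_0^{4} ∫_0^{4} (17sqrt(2)r sin(θ + π/4) + 17z) · r dz dr dθ.

Inner (z from 0 to 4): 68r (sqrt(2)r sin(θ + π/4) + 2).
Middle (r from 0 to 4): 4352sqrt(2)sin(θ + π/4)/3 + 1088.
Outer (θ from 0 to 2π): 2176π.

Therefore ∯_{∂V} F · n dS = 2176π.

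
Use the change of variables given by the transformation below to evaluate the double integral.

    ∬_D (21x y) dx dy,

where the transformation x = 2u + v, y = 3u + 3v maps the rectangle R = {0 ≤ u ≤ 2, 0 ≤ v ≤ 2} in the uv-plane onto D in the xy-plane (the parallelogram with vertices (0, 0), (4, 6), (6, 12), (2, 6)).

Compute the Jacobian determinant of (x, y) with respect to (u, v):

    ∂(x,y)/∂(u,v) = | 2  1 | = (2)(3) - (1)(3) = 3.
                   | 3  3 |

Its absolute value is |J| = 3 (the area scaling factor).

Substituting x = 2u + v, y = 3u + 3v into the integrand,

    21x y → 126u^2 + 189u v + 63v^2,

so the integral becomes

    ∬_R (126u^2 + 189u v + 63v^2) · |J| du dv = ∫_0^2 ∫_0^2 (378u^2 + 567u v + 189v^2) dv du.

Inner (v): 756u^2 + 1134u + 504.
Outer (u): 5292.

Therefore ∬_D (21x y) dx dy = 5292.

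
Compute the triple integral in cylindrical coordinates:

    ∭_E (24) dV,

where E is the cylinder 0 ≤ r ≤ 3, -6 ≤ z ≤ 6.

In cylindrical coordinates, x = r cos(θ), y = r sin(θ), z = z, and dV = r dr dθ dz.

The integrand becomes 24, so

    ∭_E (24) dV = ∫_{0}^{2π} ∫_{0}^{3} ∫_{-6}^{6} (24) · r dz dr dθ.

Inner (z): 288r.
Middle (r from 0 to 3): 1296.
Outer (θ): 2592π.

Therefore the triple integral equals 2592π.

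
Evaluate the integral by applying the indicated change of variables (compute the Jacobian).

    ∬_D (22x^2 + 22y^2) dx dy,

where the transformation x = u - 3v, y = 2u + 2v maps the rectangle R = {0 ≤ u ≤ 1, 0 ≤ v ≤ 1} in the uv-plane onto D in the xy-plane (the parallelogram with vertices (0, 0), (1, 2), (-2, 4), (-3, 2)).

Compute the Jacobian determinant of (x, y) with respect to (u, v):

    ∂(x,y)/∂(u,v) = | 1  -3 | = (1)(2) - (-3)(2) = 8.
                   | 2  2 |

Its absolute value is |J| = 8 (the area scaling factor).

Substituting x = u - 3v, y = 2u + 2v into the integrand,

    22x^2 + 22y^2 → 110u^2 + 44u v + 286v^2,

so the integral becomes

    ∬_R (110u^2 + 44u v + 286v^2) · |J| du dv = ∫_0^1 ∫_0^1 (880u^2 + 352u v + 2288v^2) dv du.

Inner (v): 880u^2 + 176u + 2288/3.
Outer (u): 1144.

Therefore ∬_D (22x^2 + 22y^2) dx dy = 1144.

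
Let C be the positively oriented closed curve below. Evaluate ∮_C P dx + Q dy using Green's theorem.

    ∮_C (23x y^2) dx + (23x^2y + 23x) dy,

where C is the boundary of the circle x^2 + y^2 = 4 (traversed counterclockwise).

Green's theorem converts the closed line integral into a double integral over the enclosed region D:

    ∮_C P dx + Q dy = ∬_D (∂Q/∂x - ∂P/∂y) dA.

Here P = 23x y^2, Q = 23x^2y + 23x, so

    ∂Q/∂x = 46x y + 23,    ∂P/∂y = 46x y,
    ∂Q/∂x - ∂P/∂y = 23.

D is the region x^2 + y^2 ≤ 4. Evaluating the double integral:

In polar coordinates (x = r cos θ, y = r sin θ, dA = r dr dθ) the integrand becomes 23, so

    ∬_D (23) dA = ∫_0^{2π} ∫_0^{2} (23) · r dr dθ.

Inner (r from 0 to 2): 46.
Outer (θ from 0 to 2π): 92π.

Therefore ∮_C P dx + Q dy = 92π.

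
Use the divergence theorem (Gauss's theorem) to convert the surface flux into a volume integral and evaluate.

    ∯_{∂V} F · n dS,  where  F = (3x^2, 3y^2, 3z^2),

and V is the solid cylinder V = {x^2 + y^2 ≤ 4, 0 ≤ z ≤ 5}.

By the divergence theorem,

    ∯_{∂V} F · n dS = ∭_V (∇ · F) dV.

Compute the divergence:
    ∇ · F = ∂F_x/∂x + ∂F_y/∂y + ∂F_z/∂z = 6x + 6y + 6z.

In cylindrical coordinates, x = r cos(θ), y = r sin(θ), z = z, dV = r dr dθ dz, with 0 ≤ r ≤ 2, 0 ≤ θ ≤ 2π, 0 ≤ z ≤ 5.

The integrand, after substitution and multiplying by the volume element, becomes (6sqrt(2)r sin(θ + π/4) + 6z) · r, so

    ∭_V (∇·F) dV = ∫_0^{2π} ∫_0^{2} ∫_0^{5} (6sqrt(2)r sin(θ + π/4) + 6z) · r dz dr dθ.

Inner (z from 0 to 5): 15r (2sqrt(2)r sin(θ + π/4) + 5).
Middle (r from 0 to 2): 80sqrt(2)sin(θ + π/4) + 150.
Outer (θ from 0 to 2π): 300π.

Therefore ∯_{∂V} F · n dS = 300π.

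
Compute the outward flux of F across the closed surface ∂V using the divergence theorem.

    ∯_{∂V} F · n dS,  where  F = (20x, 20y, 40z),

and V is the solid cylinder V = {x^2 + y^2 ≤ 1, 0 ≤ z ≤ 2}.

By the divergence theorem,

    ∯_{∂V} F · n dS = ∭_V (∇ · F) dV.

Compute the divergence:
    ∇ · F = ∂F_x/∂x + ∂F_y/∂y + ∂F_z/∂z = 20 + 20 + 40 = 80.

In cylindrical coordinates, x = r cos(θ), y = r sin(θ), z = z, dV = r dr dθ dz, with 0 ≤ r ≤ 1, 0 ≤ θ ≤ 2π, 0 ≤ z ≤ 2.

The integrand, after substitution and multiplying by the volume element, becomes (80) · r, so

    ∭_V (∇·F) dV = ∫_0^{2π} ∫_0^{1} ∫_0^{2} (80) · r dz dr dθ.

Inner (z from 0 to 2): 160r.
Middle (r from 0 to 1): 80.
Outer (θ from 0 to 2π): 160π.

Therefore ∯_{∂V} F · n dS = 160π.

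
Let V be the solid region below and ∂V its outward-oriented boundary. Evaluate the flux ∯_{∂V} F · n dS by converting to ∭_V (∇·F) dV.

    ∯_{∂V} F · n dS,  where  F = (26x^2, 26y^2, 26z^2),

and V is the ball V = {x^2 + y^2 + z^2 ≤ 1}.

By the divergence theorem,

    ∯_{∂V} F · n dS = ∭_V (∇ · F) dV.

Compute the divergence:
    ∇ · F = ∂F_x/∂x + ∂F_y/∂y + ∂F_z/∂z = 52x + 52y + 52z.

In spherical coordinates, x = ρ sin(φ) cos(θ), y = ρ sin(φ) sin(θ), z = ρ cos(φ), dV = ρ^2 sin(φ) dρ dφ dθ, with 0 ≤ ρ ≤ 1, 0 ≤ φ ≤ π, 0 ≤ θ ≤ 2π.

The integrand, after substitution and multiplying by the volume element, becomes (52ρ (sqrt(2)sin(φ)sin(θ + π/4) + cos(φ))) · ρ^2 sin(φ), so

    ∭_V (∇·F) dV = ∫_0^{2π} ∫_0^{π} ∫_0^{1} (52ρ (sqrt(2)sin(φ)sin(θ + π/4) + cos(φ))) · ρ^2 sin(φ) dρ dφ dθ.

Inner (ρ from 0 to 1): 13(sqrt(2)sin(φ)sin(θ + π/4) + cos(φ))sin(φ).
Middle (φ from 0 to π): 13sqrt(2)π sin(θ + π/4)/2.
Outer (θ from 0 to 2π): 0.

Therefore ∯_{∂V} F · n dS = 0.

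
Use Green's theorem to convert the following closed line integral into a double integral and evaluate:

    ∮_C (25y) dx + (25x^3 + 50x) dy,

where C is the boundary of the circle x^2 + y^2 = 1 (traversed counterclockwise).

Green's theorem converts the closed line integral into a double integral over the enclosed region D:

    ∮_C P dx + Q dy = ∬_D (∂Q/∂x - ∂P/∂y) dA.

Here P = 25y, Q = 25x^3 + 50x, so

    ∂Q/∂x = 75x^2 + 50,    ∂P/∂y = 25,
    ∂Q/∂x - ∂P/∂y = 75x^2 + 25.

D is the region x^2 + y^2 ≤ 1. Evaluating the double integral:

In polar coordinates (x = r cos θ, y = r sin θ, dA = r dr dθ) the integrand becomes 75r^2cos(θ)^2 + 25, so

    ∬_D (75x^2 + 25) dA = ∫_0^{2π} ∫_0^{1} (75r^2cos(θ)^2 + 25) · r dr dθ.

Inner (r from 0 to 1): 75cos(θ)^2/4 + 25/2.
Outer (θ from 0 to 2π): 175π/4.

Therefore ∮_C P dx + Q dy = 175π/4.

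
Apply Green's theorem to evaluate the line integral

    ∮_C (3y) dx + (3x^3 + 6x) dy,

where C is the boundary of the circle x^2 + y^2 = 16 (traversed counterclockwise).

Green's theorem converts the closed line integral into a double integral over the enclosed region D:

    ∮_C P dx + Q dy = ∬_D (∂Q/∂x - ∂P/∂y) dA.

Here P = 3y, Q = 3x^3 + 6x, so

    ∂Q/∂x = 9x^2 + 6,    ∂P/∂y = 3,
    ∂Q/∂x - ∂P/∂y = 9x^2 + 3.

D is the region x^2 + y^2 ≤ 16. Evaluating the double integral:

In polar coordinates (x = r cos θ, y = r sin θ, dA = r dr dθ) the integrand becomes 9r^2cos(θ)^2 + 3, so

    ∬_D (9x^2 + 3) dA = ∫_0^{2π} ∫_0^{4} (9r^2cos(θ)^2 + 3) · r dr dθ.

Inner (r from 0 to 4): 576cos(θ)^2 + 24.
Outer (θ from 0 to 2π): 624π.

Therefore ∮_C P dx + Q dy = 624π.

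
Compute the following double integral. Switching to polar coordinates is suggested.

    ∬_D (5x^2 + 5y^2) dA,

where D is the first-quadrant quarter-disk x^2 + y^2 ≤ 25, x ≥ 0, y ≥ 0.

The region D is 0 ≤ r ≤ 5, 0 ≤ θ ≤ π/2 in polar coordinates, where x = r cos(θ), y = r sin(θ), and dA = r dr dθ.

Under the substitution, the integrand becomes 5r^2, so

    ∬_D (5x^2 + 5y^2) dA = ∫_{0}^{π/2} ∫_{0}^{5} (5r^2) · r dr dθ.

Inner integral (in r): ∫_{0}^{5} (5r^2) · r dr = 3125/4.

Outer integral (in θ): ∫_{0}^{π/2} (3125/4) dθ = 3125π/8.

Therefore ∬_D (5x^2 + 5y^2) dA = 3125π/8.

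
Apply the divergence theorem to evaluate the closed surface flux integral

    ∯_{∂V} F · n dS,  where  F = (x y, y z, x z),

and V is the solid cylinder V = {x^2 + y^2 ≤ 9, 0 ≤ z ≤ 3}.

By the divergence theorem,

    ∯_{∂V} F · n dS = ∭_V (∇ · F) dV.

Compute the divergence:
    ∇ · F = ∂F_x/∂x + ∂F_y/∂y + ∂F_z/∂z = y + z + x = x + y + z.

In cylindrical coordinates, x = r cos(θ), y = r sin(θ), z = z, dV = r dr dθ dz, with 0 ≤ r ≤ 3, 0 ≤ θ ≤ 2π, 0 ≤ z ≤ 3.

The integrand, after substitution and multiplying by the volume element, becomes (sqrt(2)r sin(θ + π/4) + z) · r, so

    ∭_V (∇·F) dV = ∫_0^{2π} ∫_0^{3} ∫_0^{3} (sqrt(2)r sin(θ + π/4) + z) · r dz dr dθ.

Inner (z from 0 to 3): 3r (2sqrt(2)r sin(θ + π/4) + 3)/2.
Middle (r from 0 to 3): 27sqrt(2)sin(θ + π/4) + 81/4.
Outer (θ from 0 to 2π): 81π/2.

Therefore ∯_{∂V} F · n dS = 81π/2.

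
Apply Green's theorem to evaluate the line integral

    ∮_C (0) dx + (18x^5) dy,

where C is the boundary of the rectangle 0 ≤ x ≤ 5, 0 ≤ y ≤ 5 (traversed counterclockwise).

Green's theorem converts the closed line integral into a double integral over the enclosed region D:

    ∮_C P dx + Q dy = ∬_D (∂Q/∂x - ∂P/∂y) dA.

Here P = 0, Q = 18x^5, so

    ∂Q/∂x = 90x^4,    ∂P/∂y = 0,
    ∂Q/∂x - ∂P/∂y = 90x^4.

D is the region 0 ≤ x ≤ 5, 0 ≤ y ≤ 5. Evaluating the double integral:

    ∬_D (90x^4) dA = ∫_0^{5} ∫_0^{5} (90x^4) dy dx.

Inner (y from 0 to 5): 450x^4.
Outer (x from 0 to 5): 281250.

Therefore ∮_C P dx + Q dy = 281250.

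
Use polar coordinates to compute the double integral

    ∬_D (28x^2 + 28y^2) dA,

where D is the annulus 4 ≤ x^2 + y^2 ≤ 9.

The region D is 2 ≤ r ≤ 3, 0 ≤ θ ≤ 2π in polar coordinates, where x = r cos(θ), y = r sin(θ), and dA = r dr dθ.

Under the substitution, the integrand becomes 28r^2, so

    ∬_D (28x^2 + 28y^2) dA = ∫_{0}^{2π} ∫_{2}^{3} (28r^2) · r dr dθ.

Inner integral (in r): ∫_{2}^{3} (28r^2) · r dr = 455.

Outer integral (in θ): ∫_{0}^{2π} (455) dθ = 910π.

Therefore ∬_D (28x^2 + 28y^2) dA = 910π.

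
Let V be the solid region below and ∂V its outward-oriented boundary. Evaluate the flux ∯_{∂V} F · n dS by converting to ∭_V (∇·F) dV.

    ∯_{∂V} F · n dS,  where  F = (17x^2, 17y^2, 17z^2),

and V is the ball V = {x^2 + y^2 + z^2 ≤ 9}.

By the divergence theorem,

    ∯_{∂V} F · n dS = ∭_V (∇ · F) dV.

Compute the divergence:
    ∇ · F = ∂F_x/∂x + ∂F_y/∂y + ∂F_z/∂z = 34x + 34y + 34z.

In spherical coordinates, x = ρ sin(φ) cos(θ), y = ρ sin(φ) sin(θ), z = ρ cos(φ), dV = ρ^2 sin(φ) dρ dφ dθ, with 0 ≤ ρ ≤ 3, 0 ≤ φ ≤ π, 0 ≤ θ ≤ 2π.

The integrand, after substitution and multiplying by the volume element, becomes (34ρ (sqrt(2)sin(φ)sin(θ + π/4) + cos(φ))) · ρ^2 sin(φ), so

    ∭_V (∇·F) dV = ∫_0^{2π} ∫_0^{π} ∫_0^{3} (34ρ (sqrt(2)sin(φ)sin(θ + π/4) + cos(φ))) · ρ^2 sin(φ) dρ dφ dθ.

Inner (ρ from 0 to 3): 1377(sqrt(2)sin(φ)sin(θ + π/4) + cos(φ))sin(φ)/2.
Middle (φ from 0 to π): 1377sqrt(2)π sin(θ + π/4)/4.
Outer (θ from 0 to 2π): 0.

Therefore ∯_{∂V} F · n dS = 0.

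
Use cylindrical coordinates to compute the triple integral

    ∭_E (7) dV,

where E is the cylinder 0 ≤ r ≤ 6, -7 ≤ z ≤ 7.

In cylindrical coordinates, x = r cos(θ), y = r sin(θ), z = z, and dV = r dr dθ dz.

The integrand becomes 7, so

    ∭_E (7) dV = ∫_{0}^{2π} ∫_{0}^{6} ∫_{-7}^{7} (7) · r dz dr dθ.

Inner (z): 98r.
Middle (r from 0 to 6): 1764.
Outer (θ): 3528π.

Therefore the triple integral equals 3528π.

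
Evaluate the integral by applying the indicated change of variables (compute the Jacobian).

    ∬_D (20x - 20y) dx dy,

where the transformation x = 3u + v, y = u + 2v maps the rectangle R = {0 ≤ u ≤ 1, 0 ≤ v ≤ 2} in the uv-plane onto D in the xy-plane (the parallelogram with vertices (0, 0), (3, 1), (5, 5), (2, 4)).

Compute the Jacobian determinant of (x, y) with respect to (u, v):

    ∂(x,y)/∂(u,v) = | 3  1 | = (3)(2) - (1)(1) = 5.
                   | 1  2 |

Its absolute value is |J| = 5 (the area scaling factor).

Substituting x = 3u + v, y = u + 2v into the integrand,

    20x - 20y → 40u - 20v,

so the integral becomes

    ∬_R (40u - 20v) · |J| du dv = ∫_0^1 ∫_0^2 (200u - 100v) dv du.

Inner (v): 400u - 200.
Outer (u): 0.

Therefore ∬_D (20x - 20y) dx dy = 0.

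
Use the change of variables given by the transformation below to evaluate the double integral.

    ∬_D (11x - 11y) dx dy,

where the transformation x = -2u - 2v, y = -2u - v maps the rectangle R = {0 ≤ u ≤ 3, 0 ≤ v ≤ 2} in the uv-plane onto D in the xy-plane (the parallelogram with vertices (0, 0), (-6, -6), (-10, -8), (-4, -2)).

Compute the Jacobian determinant of (x, y) with respect to (u, v):

    ∂(x,y)/∂(u,v) = | -2  -2 | = (-2)(-1) - (-2)(-2) = -2.
                   | -2  -1 |

Its absolute value is |J| = 2 (the area scaling factor).

Substituting x = -2u - 2v, y = -2u - v into the integrand,

    11x - 11y → -11v,

so the integral becomes

    ∬_R (-11v) · |J| du dv = ∫_0^3 ∫_0^2 (-22v) dv du.

Inner (v): -44.
Outer (u): -132.

Therefore ∬_D (11x - 11y) dx dy = -132.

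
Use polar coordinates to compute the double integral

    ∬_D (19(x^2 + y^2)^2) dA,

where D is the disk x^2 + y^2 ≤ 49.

The region D is 0 ≤ r ≤ 7, 0 ≤ θ ≤ 2π in polar coordinates, where x = r cos(θ), y = r sin(θ), and dA = r dr dθ.

Under the substitution, the integrand becomes 19r^4, so

    ∬_D (19(x^2 + y^2)^2) dA = ∫_{0}^{2π} ∫_{0}^{7} (19r^4) · r dr dθ.

Inner integral (in r): ∫_{0}^{7} (19r^4) · r dr = 2235331/6.

Outer integral (in θ): ∫_{0}^{2π} (2235331/6) dθ = 2235331π/3.

Therefore ∬_D (19(x^2 + y^2)^2) dA = 2235331π/3.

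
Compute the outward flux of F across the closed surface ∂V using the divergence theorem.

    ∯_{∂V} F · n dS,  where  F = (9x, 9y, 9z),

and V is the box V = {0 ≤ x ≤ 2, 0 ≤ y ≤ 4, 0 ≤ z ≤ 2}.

By the divergence theorem,

    ∯_{∂V} F · n dS = ∭_V (∇ · F) dV.

Compute the divergence:
    ∇ · F = ∂F_x/∂x + ∂F_y/∂y + ∂F_z/∂z = 9 + 9 + 9 = 27.

V is a rectangular box, so dV = dx dy dz with 0 ≤ x ≤ 2, 0 ≤ y ≤ 4, 0 ≤ z ≤ 2.

Integrate (27) over V as an iterated integral:

    ∭_V (∇·F) dV = ∫_0^{2} ∫_0^{4} ∫_0^{2} (27) dz dy dx.

Inner (z from 0 to 2): 54.
Middle (y from 0 to 4): 216.
Outer (x from 0 to 2): 432.

Therefore ∯_{∂V} F · n dS = 432.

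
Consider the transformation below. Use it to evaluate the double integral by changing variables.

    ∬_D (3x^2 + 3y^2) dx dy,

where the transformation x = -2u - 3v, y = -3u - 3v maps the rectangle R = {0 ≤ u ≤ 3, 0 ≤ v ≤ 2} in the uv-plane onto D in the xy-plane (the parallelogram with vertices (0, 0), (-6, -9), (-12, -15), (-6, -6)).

Compute the Jacobian determinant of (x, y) with respect to (u, v):

    ∂(x,y)/∂(u,v) = | -2  -3 | = (-2)(-3) - (-3)(-3) = -3.
                   | -3  -3 |

Its absolute value is |J| = 3 (the area scaling factor).

Substituting x = -2u - 3v, y = -3u - 3v into the integrand,

    3x^2 + 3y^2 → 39u^2 + 90u v + 54v^2,

so the integral becomes

    ∬_R (39u^2 + 90u v + 54v^2) · |J| du dv = ∫_0^3 ∫_0^2 (117u^2 + 270u v + 162v^2) dv du.

Inner (v): 234u^2 + 540u + 432.
Outer (u): 5832.

Therefore ∬_D (3x^2 + 3y^2) dx dy = 5832.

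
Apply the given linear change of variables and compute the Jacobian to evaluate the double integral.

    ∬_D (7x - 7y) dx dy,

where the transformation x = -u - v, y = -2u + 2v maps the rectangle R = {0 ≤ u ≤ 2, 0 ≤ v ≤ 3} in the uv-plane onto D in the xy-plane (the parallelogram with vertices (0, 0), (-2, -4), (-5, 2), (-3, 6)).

Compute the Jacobian determinant of (x, y) with respect to (u, v):

    ∂(x,y)/∂(u,v) = | -1  -1 | = (-1)(2) - (-1)(-2) = -4.
                   | -2  2 |

Its absolute value is |J| = 4 (the area scaling factor).

Substituting x = -u - v, y = -2u + 2v into the integrand,

    7x - 7y → 7u - 21v,

so the integral becomes

    ∬_R (7u - 21v) · |J| du dv = ∫_0^2 ∫_0^3 (28u - 84v) dv du.

Inner (v): 84u - 378.
Outer (u): -588.

Therefore ∬_D (7x - 7y) dx dy = -588.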